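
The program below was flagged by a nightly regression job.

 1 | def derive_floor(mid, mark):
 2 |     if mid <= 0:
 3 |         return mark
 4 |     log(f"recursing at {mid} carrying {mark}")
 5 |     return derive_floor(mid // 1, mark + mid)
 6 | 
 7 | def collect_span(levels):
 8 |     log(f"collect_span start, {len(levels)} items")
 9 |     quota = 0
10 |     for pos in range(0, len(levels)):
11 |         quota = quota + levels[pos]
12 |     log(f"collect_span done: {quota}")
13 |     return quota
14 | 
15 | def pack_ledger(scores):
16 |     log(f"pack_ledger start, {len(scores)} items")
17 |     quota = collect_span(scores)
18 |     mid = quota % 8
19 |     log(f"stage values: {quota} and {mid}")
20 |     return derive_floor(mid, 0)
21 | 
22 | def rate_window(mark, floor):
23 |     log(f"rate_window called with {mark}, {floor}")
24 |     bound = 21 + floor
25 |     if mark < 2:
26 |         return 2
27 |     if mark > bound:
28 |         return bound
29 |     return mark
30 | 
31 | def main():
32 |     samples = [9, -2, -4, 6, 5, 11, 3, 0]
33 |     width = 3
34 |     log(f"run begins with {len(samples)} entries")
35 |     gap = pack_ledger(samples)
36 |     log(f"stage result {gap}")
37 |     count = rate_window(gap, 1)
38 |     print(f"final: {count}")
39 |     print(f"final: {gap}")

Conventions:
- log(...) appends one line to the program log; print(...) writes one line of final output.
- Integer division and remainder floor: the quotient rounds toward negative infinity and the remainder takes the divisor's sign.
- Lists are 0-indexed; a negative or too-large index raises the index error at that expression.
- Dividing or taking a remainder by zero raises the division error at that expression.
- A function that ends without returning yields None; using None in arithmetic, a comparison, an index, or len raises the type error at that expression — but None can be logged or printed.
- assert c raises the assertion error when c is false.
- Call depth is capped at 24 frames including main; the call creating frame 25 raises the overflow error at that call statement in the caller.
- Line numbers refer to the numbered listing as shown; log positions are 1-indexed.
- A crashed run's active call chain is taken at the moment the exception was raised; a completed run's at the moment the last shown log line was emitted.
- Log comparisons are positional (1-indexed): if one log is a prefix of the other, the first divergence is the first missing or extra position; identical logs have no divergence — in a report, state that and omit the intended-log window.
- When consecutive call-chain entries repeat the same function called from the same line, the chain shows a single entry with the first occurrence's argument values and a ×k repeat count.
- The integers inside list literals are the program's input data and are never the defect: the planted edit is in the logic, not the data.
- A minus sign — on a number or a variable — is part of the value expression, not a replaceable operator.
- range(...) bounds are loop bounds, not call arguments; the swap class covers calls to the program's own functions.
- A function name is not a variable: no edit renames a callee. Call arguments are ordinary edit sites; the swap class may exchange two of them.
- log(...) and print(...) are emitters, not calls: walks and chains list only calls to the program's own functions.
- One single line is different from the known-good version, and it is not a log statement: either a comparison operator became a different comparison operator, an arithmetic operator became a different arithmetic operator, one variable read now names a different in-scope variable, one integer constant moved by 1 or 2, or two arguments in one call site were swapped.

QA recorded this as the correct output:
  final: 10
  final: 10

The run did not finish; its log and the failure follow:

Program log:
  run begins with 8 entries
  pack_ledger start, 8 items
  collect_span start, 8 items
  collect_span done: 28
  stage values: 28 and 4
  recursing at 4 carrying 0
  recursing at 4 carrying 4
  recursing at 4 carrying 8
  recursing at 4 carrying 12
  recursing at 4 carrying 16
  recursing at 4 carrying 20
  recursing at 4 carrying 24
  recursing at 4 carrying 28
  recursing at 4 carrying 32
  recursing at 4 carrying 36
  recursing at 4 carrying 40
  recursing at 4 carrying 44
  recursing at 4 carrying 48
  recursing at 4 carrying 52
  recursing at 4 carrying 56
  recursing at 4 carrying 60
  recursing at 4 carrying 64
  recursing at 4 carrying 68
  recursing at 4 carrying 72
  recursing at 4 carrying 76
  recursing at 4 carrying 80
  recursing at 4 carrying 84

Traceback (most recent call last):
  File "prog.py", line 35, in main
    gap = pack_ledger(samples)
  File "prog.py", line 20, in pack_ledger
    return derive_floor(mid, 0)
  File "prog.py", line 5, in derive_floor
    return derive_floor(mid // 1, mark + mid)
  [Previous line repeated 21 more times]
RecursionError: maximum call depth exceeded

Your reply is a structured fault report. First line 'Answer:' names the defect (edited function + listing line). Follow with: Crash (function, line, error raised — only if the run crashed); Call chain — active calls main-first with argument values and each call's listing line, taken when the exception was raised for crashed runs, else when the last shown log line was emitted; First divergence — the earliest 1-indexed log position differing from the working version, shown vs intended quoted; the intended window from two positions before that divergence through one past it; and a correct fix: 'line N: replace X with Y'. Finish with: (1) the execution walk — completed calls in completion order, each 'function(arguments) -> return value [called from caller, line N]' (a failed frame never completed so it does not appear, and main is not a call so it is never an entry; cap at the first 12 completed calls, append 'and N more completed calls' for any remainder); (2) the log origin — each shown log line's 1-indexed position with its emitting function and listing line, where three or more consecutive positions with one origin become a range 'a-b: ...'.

Answer: the defect is in derive_floor at line 5.
Key observation: The earliest visible damage is log position 7 — 'recursing at 4 carrying 4' rather than the intended 'recursing at 3 carrying 4'.
Crash: derive_floor, line 5, RecursionError.
Call chain: main -> pack_ledger([9, -2, -4, 6, 5, 11, 3, 0]) (called at line 35) -> derive_floor(4, 0) (called at line 20) -> derive_floor(4, 4) (called at line 5) ×21.
First divergence: position 7 — the shown line 'recursing at 4 carrying 4' should read 'recursing at 3 carrying 4'.
Intended log window:
  5: stage values: 28 and 4
  6: recursing at 4 carrying 0
  7: recursing at 3 carrying 4
  8: recursing at 2 carrying 7
Execution walk:
  collect_span([9, -2, -4, 6, 5, 11, 3, 0]) -> 28  [called from pack_ledger, line 17]
Log line origins:
  1: logged in main at line 34
  2: logged in pack_ledger at line 16
  3: logged in collect_span at line 8
  4: logged in collect_span at line 12
  5: logged in pack_ledger at line 19
  6-27: logged in derive_floor at line 4
A correct fix: line 5: replace `//` with `-`.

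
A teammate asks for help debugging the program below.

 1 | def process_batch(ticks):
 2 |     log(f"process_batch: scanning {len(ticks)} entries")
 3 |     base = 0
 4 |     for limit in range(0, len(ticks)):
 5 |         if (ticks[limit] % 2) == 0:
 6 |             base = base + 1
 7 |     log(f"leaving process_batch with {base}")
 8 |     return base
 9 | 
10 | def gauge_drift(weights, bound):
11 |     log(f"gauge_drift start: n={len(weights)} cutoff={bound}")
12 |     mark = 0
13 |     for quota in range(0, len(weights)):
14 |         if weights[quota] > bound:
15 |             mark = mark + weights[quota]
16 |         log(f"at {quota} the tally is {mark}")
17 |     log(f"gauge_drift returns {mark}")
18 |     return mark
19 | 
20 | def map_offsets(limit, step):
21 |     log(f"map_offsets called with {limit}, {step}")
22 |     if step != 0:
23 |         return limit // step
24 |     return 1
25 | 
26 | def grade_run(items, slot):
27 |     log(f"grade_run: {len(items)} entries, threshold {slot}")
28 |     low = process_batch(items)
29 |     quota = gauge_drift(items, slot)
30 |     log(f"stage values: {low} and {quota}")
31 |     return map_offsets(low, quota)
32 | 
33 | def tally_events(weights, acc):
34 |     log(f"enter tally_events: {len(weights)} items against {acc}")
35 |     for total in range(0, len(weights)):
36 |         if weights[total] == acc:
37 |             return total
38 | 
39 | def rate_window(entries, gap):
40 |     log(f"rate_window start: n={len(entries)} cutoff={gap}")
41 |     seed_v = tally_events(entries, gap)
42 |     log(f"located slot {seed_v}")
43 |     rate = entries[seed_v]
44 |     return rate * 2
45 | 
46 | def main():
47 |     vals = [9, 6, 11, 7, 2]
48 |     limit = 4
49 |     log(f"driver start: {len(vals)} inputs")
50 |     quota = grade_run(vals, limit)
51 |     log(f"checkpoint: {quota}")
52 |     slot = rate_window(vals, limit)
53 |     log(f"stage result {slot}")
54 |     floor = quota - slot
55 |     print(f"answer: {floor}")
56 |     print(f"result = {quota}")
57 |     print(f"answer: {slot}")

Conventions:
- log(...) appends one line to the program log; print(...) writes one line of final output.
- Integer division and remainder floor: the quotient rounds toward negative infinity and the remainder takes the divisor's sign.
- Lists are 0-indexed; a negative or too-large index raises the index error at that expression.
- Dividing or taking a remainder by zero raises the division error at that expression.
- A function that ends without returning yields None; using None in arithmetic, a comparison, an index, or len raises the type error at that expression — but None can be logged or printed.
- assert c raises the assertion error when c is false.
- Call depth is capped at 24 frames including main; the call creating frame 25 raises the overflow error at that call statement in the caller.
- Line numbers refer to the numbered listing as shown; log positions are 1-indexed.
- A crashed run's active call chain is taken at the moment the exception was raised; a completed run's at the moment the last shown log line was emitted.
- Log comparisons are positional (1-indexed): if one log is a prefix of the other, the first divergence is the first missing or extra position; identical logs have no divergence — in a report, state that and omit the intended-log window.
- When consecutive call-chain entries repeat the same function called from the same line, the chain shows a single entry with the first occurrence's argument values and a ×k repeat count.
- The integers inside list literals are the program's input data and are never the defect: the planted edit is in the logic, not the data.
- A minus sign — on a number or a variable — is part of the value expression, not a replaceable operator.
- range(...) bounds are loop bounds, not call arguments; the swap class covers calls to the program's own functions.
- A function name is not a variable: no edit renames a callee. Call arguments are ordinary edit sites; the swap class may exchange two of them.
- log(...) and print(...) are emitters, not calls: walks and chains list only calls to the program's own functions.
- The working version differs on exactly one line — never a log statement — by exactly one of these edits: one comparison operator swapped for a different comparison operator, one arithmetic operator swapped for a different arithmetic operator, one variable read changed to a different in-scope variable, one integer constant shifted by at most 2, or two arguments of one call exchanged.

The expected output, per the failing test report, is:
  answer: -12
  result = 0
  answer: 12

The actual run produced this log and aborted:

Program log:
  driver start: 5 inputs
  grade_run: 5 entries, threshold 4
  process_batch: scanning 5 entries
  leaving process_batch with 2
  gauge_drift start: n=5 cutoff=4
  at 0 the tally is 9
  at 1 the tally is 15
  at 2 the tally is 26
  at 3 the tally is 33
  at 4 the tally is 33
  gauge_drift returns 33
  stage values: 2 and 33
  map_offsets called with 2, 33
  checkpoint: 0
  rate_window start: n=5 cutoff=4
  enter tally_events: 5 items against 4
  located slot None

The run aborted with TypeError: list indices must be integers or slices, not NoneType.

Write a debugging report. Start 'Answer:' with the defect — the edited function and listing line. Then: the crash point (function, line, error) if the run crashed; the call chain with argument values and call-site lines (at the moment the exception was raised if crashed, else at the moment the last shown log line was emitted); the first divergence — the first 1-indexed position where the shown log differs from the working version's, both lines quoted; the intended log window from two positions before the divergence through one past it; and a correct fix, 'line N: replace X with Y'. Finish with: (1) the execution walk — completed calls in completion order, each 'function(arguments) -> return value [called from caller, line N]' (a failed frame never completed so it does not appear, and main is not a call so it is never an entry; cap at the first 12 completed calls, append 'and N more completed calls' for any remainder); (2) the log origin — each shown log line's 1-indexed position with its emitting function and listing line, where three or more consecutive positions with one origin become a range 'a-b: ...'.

Answer: the defect is in main at line 48.
Core observation: Position 2 is the first bad log line: 'grade_run: 5 entries, threshold 4' should read 'grade_run: 5 entries, threshold 6'.
Crash: rate_window, line 43, TypeError.
Call chain: main -> rate_window([9, 6, 11, 7, 2], 4) (called at line 52).
First divergence: position 2 — the shown line 'grade_run: 5 entries, threshold 4' should read 'grade_run: 5 entries, threshold 6'.
Intended log window:
  1: driver start: 5 inputs
  2: grade_run: 5 entries, threshold 6
  3: process_batch: scanning 5 entries
Execution walk:
  process_batch([9, 6, 11, 7, 2]) -> 2  [called from grade_run, line 28]
  gauge_drift([9, 6, 11, 7, 2], 4) -> 33  [called from grade_run, line 29]
  map_offsets(2, 33) -> 0  [called from grade_run, line 31]
  grade_run([9, 6, 11, 7, 2], 4) -> 0  [called from main, line 50]
  tally_events([9, 6, 11, 7, 2], 4) -> None  [called from rate_window, line 41]
Log line origins:
  1: logged in main at line 49
  2: logged in grade_run at line 27
  3: logged in process_batch at line 2
  4: logged in process_batch at line 7
  5: logged in gauge_drift at line 11
  6-10: logged in gauge_drift at line 16
  11: logged in gauge_drift at line 17
  12: logged in grade_run at line 30
  13: logged in map_offsets at line 21
  14: logged in main at line 51
  15: logged in rate_window at line 40
  16: logged in tally_events at line 34
  17: logged in rate_window at line 42
A correct fix: line 48: replace `4` with `6`.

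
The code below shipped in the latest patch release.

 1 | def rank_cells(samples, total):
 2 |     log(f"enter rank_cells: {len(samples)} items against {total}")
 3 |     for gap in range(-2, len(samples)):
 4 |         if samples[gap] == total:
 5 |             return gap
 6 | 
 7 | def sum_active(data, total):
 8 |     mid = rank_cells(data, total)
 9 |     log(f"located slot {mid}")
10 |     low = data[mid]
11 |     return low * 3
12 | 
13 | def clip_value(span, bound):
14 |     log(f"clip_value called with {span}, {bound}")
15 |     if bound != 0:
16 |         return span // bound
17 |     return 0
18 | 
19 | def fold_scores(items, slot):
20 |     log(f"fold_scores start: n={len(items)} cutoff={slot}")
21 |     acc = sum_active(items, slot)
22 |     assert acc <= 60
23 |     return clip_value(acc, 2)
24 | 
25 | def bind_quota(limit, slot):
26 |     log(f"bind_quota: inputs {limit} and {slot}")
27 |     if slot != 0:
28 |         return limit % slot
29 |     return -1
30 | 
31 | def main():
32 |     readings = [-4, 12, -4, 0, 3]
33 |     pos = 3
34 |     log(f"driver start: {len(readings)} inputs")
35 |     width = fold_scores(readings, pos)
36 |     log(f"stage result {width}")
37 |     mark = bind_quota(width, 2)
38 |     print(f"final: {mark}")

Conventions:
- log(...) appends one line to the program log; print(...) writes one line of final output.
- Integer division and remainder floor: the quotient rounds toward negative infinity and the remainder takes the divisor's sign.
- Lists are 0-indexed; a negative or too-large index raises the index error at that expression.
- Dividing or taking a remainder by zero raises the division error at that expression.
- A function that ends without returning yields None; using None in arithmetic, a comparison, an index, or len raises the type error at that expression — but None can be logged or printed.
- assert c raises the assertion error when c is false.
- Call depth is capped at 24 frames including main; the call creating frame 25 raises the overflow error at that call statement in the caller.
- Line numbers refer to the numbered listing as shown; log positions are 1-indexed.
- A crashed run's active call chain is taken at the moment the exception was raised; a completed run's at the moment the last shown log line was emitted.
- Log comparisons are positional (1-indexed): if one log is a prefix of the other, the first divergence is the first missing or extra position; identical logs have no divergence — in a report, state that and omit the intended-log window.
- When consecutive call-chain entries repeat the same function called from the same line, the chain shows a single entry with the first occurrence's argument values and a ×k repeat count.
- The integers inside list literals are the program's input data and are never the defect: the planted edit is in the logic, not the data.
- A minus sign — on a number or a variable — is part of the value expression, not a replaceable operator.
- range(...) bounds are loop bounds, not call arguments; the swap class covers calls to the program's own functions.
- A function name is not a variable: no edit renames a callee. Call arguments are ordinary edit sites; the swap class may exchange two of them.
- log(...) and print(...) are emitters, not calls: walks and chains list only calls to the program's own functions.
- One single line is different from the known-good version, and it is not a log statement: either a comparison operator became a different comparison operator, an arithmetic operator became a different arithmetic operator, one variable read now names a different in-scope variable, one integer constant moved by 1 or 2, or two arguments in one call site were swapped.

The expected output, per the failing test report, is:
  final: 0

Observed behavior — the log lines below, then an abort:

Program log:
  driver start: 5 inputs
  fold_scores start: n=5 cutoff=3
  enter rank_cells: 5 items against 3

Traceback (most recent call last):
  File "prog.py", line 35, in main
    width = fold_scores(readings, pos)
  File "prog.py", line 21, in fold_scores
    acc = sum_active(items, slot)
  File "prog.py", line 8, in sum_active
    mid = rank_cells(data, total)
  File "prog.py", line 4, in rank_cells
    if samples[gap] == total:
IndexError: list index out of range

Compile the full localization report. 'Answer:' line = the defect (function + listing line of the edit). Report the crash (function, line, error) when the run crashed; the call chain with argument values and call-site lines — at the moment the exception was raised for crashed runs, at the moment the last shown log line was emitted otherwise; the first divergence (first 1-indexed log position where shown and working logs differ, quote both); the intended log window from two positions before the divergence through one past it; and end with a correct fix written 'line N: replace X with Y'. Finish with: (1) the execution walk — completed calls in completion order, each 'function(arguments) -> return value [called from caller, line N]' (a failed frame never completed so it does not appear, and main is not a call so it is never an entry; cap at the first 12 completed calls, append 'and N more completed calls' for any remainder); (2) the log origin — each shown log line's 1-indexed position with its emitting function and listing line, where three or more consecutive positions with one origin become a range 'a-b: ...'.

Answer: the defect is in rank_cells at line 3.
The tell: The log ends early — 3 lines, where the working version next logs 'located slot 4'.
Crash: rank_cells, line 4, IndexError.
Call chain: main -> fold_scores([-4, 12, -4, 0, 3], 3) (called at line 35) -> sum_active([-4, 12, -4, 0, 3], 3) (called at line 21) -> rank_cells([-4, 12, -4, 0, 3], 3) (called at line 8).
First divergence: position 4 — the faulty run's log ends after 3 lines; the working version continues with 'located slot 4'.
Intended log window:
  2: fold_scores start: n=5 cutoff=3
  3: enter rank_cells: 5 items against 3
  4: located slot 4
  5: clip_value called with 9, 2
Execution walk:
  (no call completed)
Origin of each log line:
  1: emitted by main (line 34)
  2: emitted by fold_scores (line 20)
  3: emitted by rank_cells (line 2)
A correct fix: line 3: replace `-2` with `0`.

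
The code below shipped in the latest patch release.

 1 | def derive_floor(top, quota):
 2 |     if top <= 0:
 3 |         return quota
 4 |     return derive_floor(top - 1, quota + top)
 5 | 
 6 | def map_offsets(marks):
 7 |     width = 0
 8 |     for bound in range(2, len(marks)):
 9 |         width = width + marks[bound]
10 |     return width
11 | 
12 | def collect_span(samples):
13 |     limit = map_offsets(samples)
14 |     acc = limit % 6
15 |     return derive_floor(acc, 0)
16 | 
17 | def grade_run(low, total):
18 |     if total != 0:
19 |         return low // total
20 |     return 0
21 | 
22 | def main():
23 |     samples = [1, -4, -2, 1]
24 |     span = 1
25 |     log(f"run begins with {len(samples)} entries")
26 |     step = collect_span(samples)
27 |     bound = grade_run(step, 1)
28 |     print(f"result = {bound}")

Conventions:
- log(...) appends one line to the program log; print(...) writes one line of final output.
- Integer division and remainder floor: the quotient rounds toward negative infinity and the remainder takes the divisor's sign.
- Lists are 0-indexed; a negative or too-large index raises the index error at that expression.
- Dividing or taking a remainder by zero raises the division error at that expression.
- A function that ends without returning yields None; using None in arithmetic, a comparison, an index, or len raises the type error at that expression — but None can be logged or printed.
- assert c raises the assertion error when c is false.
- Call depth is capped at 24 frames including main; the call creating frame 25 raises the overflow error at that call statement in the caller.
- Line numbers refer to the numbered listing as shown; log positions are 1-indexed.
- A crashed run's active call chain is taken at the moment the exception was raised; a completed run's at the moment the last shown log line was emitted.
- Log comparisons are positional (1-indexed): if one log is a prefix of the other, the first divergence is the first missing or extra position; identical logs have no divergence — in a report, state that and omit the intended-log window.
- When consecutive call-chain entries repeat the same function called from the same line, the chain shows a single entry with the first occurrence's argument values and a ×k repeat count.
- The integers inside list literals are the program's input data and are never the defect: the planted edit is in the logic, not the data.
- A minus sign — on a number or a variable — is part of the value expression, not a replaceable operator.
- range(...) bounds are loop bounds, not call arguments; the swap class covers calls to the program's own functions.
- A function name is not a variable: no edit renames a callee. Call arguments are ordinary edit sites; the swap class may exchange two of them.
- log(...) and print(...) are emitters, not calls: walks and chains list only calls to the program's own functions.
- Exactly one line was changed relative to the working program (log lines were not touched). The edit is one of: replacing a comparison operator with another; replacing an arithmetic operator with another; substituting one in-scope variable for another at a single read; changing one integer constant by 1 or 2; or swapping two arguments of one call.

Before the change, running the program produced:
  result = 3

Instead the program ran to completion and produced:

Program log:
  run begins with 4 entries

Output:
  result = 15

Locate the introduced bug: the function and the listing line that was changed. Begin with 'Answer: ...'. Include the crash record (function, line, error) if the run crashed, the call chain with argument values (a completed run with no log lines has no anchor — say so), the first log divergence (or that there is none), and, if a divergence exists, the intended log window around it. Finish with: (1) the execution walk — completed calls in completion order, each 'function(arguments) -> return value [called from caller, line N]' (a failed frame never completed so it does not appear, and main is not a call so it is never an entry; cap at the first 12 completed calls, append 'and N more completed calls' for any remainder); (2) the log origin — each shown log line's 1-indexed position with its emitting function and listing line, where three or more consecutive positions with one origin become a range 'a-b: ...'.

Answer: the defect is in map_offsets at line 8.
Key fact: Every logged value matches the working version; the printed result is what differs.
Call chain: main.
First divergence: none; the two logs match at every position.
Execution walk:
  map_offsets([1, -4, -2, 1]) -> -1  [called from collect_span, line 13]
  derive_floor(0, 15) -> 15  [called from derive_floor, line 4]
  derive_floor(1, 14) -> 15  [called from derive_floor, line 4]
  derive_floor(2, 12) -> 15  [called from derive_floor, line 4]
  derive_floor(3, 9) -> 15  [called from derive_floor, line 4]
  derive_floor(4, 5) -> 15  [called from derive_floor, line 4]
  derive_floor(5, 0) -> 15  [called from collect_span, line 15]
  collect_span([1, -4, -2, 1]) -> 15  [called from main, line 26]
  grade_run(15, 1) -> 15  [called from main, line 27]
Log line origins:
  1 — main, line 25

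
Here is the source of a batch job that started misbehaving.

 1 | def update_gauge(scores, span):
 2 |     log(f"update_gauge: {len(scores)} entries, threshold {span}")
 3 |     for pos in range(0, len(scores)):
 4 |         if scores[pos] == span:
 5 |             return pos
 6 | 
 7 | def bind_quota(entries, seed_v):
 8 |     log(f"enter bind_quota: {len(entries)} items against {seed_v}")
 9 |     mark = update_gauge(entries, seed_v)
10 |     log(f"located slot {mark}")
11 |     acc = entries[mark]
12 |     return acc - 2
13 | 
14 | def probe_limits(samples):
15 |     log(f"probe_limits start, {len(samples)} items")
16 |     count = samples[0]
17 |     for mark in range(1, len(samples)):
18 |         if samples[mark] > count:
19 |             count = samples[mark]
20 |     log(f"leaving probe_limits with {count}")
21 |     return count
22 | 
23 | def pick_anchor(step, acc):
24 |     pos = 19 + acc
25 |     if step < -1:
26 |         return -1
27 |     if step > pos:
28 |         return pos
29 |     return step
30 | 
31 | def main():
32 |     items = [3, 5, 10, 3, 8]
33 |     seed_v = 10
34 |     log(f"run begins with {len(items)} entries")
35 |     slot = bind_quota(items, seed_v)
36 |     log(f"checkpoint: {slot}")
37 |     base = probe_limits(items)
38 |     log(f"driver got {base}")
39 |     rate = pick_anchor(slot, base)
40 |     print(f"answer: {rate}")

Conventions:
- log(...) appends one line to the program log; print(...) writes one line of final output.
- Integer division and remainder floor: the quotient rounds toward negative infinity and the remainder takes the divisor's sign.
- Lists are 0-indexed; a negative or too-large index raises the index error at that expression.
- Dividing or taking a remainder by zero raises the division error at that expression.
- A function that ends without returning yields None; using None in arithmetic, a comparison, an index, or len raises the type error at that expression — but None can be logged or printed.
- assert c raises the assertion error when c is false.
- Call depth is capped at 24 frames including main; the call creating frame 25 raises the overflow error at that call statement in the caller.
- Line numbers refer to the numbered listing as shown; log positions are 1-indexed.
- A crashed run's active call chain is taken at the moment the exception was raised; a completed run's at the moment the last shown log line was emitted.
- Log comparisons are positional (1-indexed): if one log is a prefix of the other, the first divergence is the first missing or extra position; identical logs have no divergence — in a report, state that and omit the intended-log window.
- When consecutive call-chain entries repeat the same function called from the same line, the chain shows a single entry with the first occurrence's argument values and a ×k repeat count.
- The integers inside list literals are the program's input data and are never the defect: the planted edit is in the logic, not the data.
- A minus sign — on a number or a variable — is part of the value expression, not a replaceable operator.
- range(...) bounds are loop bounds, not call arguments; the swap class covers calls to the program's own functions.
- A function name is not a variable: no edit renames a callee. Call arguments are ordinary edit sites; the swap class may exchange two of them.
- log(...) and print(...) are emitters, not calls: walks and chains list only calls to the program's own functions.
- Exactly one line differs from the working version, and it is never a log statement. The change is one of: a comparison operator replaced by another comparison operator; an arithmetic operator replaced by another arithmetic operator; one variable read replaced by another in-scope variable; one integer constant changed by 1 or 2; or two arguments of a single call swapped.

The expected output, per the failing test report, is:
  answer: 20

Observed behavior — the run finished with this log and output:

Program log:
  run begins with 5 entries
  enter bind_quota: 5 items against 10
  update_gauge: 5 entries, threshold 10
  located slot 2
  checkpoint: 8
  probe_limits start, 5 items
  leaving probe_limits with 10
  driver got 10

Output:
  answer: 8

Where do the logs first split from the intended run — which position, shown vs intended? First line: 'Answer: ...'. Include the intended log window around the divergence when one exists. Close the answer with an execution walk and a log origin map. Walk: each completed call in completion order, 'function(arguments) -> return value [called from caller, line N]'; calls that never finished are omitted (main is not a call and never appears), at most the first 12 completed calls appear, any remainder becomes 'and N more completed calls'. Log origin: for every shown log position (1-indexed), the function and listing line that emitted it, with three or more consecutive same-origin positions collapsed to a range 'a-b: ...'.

Answer: position 5; shown 'checkpoint: 8' vs intended 'checkpoint: 20'.
Intended log window:
  3: update_gauge: 5 entries, threshold 10
  4: located slot 2
  5: checkpoint: 20
  6: probe_limits start, 5 items
Execution walk:
  update_gauge([3, 5, 10, 3, 8], 10) -> 2  [called from bind_quota, line 9]
  bind_quota([3, 5, 10, 3, 8], 10) -> 8  [called from main, line 35]
  probe_limits([3, 5, 10, 3, 8]) -> 10  [called from main, line 37]
  pick_anchor(8, 10) -> 8  [called from main, line 39]
Log line origins:
  1: logged in main at line 34
  2: logged in bind_quota at line 8
  3: logged in update_gauge at line 2
  4: logged in bind_quota at line 10
  5: logged in main at line 36
  6: logged in probe_limits at line 15
  7: logged in probe_limits at line 20
  8: logged in main at line 38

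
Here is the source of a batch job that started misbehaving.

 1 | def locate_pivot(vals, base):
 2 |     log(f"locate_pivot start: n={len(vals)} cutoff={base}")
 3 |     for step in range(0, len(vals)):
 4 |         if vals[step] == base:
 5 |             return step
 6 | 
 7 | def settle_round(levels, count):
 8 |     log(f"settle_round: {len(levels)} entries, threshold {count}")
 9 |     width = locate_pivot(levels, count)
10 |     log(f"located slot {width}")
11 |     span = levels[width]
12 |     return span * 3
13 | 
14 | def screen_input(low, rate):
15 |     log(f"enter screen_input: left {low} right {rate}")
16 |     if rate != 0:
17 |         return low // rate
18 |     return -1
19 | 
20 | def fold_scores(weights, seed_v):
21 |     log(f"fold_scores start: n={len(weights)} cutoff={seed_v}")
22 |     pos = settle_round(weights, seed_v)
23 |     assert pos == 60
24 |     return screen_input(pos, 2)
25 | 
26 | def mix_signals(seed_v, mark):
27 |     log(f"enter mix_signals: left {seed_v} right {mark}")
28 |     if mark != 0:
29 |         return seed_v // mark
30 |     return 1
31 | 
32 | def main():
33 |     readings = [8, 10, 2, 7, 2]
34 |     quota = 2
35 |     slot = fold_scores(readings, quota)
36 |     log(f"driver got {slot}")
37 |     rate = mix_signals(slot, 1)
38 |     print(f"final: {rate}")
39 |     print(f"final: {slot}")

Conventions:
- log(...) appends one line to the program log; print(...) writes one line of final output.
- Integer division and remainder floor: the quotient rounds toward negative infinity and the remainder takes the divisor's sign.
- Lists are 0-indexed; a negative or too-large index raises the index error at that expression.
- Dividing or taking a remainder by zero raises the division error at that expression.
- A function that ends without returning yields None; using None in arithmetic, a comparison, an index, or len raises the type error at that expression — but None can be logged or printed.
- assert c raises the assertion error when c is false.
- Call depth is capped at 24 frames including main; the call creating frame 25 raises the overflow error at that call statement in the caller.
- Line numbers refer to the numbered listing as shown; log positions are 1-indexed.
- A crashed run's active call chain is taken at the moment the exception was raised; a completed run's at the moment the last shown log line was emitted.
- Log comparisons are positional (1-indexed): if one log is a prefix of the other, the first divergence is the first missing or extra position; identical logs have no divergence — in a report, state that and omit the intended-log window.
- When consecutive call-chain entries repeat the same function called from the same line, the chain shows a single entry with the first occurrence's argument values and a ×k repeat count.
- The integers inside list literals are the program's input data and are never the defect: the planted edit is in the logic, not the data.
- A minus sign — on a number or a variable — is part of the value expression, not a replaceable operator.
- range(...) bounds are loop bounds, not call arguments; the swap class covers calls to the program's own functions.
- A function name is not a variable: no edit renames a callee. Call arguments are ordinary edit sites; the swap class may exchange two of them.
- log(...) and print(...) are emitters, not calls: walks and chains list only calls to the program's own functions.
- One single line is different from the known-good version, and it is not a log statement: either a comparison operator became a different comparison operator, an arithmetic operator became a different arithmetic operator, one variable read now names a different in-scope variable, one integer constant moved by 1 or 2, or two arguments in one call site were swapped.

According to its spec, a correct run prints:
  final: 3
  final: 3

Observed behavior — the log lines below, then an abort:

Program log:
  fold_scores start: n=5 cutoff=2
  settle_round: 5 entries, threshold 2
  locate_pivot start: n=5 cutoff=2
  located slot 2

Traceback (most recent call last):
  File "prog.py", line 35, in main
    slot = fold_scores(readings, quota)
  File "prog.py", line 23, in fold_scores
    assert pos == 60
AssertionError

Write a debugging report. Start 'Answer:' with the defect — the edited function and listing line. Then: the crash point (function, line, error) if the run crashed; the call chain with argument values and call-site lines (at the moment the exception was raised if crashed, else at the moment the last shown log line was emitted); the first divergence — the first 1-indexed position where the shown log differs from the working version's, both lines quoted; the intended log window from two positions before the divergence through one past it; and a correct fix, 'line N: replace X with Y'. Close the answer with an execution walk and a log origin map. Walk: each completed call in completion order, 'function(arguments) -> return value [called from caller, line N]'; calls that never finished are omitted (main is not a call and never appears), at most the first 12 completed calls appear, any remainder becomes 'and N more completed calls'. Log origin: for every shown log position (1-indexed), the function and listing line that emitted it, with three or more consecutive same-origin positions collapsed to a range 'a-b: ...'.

Answer: the defect is in fold_scores at line 23.
Key fact: The faulty run's log stops after 4 lines; the working version's next line would be 'enter screen_input: left 6 right 2'.
Crash: fold_scores, line 23, AssertionError.
Call chain: main -> fold_scores([8, 10, 2, 7, 2], 2) (called at line 35).
First divergence: position 5 — after 4 matching lines the faulty run goes silent; intended next line 'enter screen_input: left 6 right 2'.
Intended log window:
  3: locate_pivot start: n=5 cutoff=2
  4: located slot 2
  5: enter screen_input: left 6 right 2
  6: driver got 3
Execution walk:
  locate_pivot([8, 10, 2, 7, 2], 2) -> 2  [called from settle_round, line 9]
  settle_round([8, 10, 2, 7, 2], 2) -> 6  [called from fold_scores, line 22]
Log origins:
  1: from fold_scores, line 21
  2: from settle_round, line 8
  3: from locate_pivot, line 2
  4: from settle_round, line 10
A correct fix: line 23: replace `==` with `<=`.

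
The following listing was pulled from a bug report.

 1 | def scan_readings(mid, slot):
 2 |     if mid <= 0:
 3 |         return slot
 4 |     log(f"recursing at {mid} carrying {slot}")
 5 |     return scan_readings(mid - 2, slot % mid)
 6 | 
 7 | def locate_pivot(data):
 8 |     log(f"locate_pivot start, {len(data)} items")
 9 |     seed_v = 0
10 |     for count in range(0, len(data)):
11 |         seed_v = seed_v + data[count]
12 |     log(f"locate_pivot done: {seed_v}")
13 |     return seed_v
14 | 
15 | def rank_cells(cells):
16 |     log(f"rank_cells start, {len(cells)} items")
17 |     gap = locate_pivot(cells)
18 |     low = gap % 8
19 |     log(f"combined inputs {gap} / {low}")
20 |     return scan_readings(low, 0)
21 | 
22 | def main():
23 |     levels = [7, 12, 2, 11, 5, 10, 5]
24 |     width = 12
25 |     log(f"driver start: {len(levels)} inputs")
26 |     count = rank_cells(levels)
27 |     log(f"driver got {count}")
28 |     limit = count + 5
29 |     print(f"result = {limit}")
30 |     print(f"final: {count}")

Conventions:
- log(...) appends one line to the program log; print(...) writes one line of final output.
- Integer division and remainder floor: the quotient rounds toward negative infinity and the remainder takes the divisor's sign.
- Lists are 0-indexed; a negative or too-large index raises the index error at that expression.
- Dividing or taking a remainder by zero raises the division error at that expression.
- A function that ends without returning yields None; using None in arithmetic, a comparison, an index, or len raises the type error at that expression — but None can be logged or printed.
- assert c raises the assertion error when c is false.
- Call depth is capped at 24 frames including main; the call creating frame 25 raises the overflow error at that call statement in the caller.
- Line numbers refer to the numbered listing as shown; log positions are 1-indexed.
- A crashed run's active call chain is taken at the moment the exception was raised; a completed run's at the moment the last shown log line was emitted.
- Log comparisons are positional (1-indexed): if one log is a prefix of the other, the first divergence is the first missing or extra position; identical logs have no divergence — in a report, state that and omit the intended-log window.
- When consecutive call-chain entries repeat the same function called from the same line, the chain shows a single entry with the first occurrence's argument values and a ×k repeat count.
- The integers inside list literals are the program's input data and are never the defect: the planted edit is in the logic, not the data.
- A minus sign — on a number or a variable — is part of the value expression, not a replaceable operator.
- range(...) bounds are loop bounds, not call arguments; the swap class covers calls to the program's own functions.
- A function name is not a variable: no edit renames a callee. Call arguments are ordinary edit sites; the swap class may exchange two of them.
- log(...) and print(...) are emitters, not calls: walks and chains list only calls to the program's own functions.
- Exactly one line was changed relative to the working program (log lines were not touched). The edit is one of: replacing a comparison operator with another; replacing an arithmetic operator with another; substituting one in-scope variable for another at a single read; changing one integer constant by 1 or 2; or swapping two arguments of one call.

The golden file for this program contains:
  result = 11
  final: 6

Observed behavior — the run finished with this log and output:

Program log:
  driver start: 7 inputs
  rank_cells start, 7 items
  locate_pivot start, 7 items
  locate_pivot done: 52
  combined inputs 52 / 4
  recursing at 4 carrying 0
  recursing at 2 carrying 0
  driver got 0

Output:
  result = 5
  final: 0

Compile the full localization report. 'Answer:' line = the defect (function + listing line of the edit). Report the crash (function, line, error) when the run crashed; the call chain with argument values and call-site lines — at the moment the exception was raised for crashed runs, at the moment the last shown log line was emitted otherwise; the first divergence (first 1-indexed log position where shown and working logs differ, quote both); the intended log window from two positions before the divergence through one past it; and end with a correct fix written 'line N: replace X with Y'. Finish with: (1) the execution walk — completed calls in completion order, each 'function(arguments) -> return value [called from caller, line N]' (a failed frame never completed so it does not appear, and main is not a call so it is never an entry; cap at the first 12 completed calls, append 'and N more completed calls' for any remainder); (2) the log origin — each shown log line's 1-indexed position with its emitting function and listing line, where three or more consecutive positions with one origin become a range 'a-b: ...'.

Answer: the defect is in scan_readings at line 5.
Key fact: The log first diverges at position 7: the faulty run prints 'recursing at 2 carrying 0' where the working version prints 'recursing at 2 carrying 4'.
Call chain: main.
First divergence: position 7 — shown 'recursing at 2 carrying 0', intended 'recursing at 2 carrying 4'.
Intended log window:
  5: combined inputs 52 / 4
  6: recursing at 4 carrying 0
  7: recursing at 2 carrying 4
  8: driver got 6
Execution walk:
  locate_pivot([7, 12, 2, 11, 5, 10, 5]) -> 52  [called from rank_cells, line 17]
  scan_readings(0, 0) -> 0  [called from scan_readings, line 5]
  scan_readings(2, 0) -> 0  [called from scan_readings, line 5]
  scan_readings(4, 0) -> 0  [called from rank_cells, line 20]
  rank_cells([7, 12, 2, 11, 5, 10, 5]) -> 0  [called from main, line 26]
Origin of each log line:
  1: emitted by main (line 25)
  2: emitted by rank_cells (line 16)
  3: emitted by locate_pivot (line 8)
  4: emitted by locate_pivot (line 12)
  5: emitted by rank_cells (line 19)
  6: emitted by scan_readings (line 4)
  7: emitted by scan_readings (line 4)
  8: emitted by main (line 27)
A correct fix: line 5: replace `%` with `+`.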